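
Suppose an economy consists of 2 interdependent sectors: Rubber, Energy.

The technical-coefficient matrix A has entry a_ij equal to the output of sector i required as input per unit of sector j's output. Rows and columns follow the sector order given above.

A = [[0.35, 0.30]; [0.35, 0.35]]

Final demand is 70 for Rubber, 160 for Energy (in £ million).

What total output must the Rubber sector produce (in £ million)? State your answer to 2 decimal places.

I − A =
  [   0.65    -0.30]
  [  -0.35     0.65]
det(I−A) = (0.65)(0.65) − (-0.30)(-0.35) = 0.3175
adj(I−A) = [[0.65, 0.30], [0.35, 0.65]]
(I − A)⁻¹ = adj(I−A) / det(I−A) ≈
  [   2.0472     0.9449]
  [   1.1024     2.0472]
x = (I − A)⁻¹ d = adj(I−A)·d / det(I−A), with det(I−A) = 0.3175:
  x_R = (0.65·70 + 0.30·160) / 0.3175 = 93.50 / 0.3175 ≈ 294.49
  x_E = (0.35·70 + 0.65·160) / 0.3175 = 128.50 / 0.3175 ≈ 404.72

x_R = 294.49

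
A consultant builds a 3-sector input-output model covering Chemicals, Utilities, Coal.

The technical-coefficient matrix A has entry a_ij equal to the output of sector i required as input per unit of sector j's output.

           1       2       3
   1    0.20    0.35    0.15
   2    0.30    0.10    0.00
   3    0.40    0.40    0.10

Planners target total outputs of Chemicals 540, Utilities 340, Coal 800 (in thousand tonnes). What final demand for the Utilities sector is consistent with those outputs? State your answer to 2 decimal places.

I − A =
  [   0.80    -0.35    -0.15]
  [  -0.30     0.90     0.00]
  [  -0.40    -0.40     0.90]
d = (I − A) x:
  d_1 = (+0.80)·540 + (-0.35)·340 + (-0.15)·800 = 193.00
  d_2 = (-0.30)·540 + (+0.90)·340 + (+0.00)·800 = 144.00
  d_3 = (-0.40)·540 + (-0.40)·340 + (+0.90)·800 = 368.00

d_2 = 144.00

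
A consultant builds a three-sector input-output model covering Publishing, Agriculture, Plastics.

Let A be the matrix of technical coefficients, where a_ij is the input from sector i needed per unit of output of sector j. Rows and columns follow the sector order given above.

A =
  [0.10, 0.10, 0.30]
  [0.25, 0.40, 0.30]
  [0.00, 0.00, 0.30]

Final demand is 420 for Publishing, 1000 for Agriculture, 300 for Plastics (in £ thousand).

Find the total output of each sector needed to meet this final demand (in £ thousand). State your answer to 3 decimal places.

I − A =
  [   0.90    -0.10    -0.30]
  [  -0.25     0.60    -0.30]
  [   0.00     0.00     0.70]
Cofactors of I−A, C_ij = (−1)^(i+j)·(minor ij) (rows/columns in the sector order above):
  C_11 = (0.60)(0.70) − (-0.30)(0.00) = 0.4200
  C_12 = −[(-0.25)(0.70) − (-0.30)(0.00)] = 0.1750
  C_13 = (-0.25)(0.00) − (0.60)(0.00) = 0.0000
  C_21 = −[(-0.10)(0.70) − (-0.30)(0.00)] = 0.0700
  C_22 = (0.90)(0.70) − (-0.30)(0.00) = 0.6300
  C_23 = −[(0.90)(0.00) − (-0.10)(0.00)] = 0.0000
  C_31 = (-0.10)(-0.30) − (-0.30)(0.60) = 0.2100
  C_32 = −[(0.90)(-0.30) − (-0.30)(-0.25)] = 0.3450
  C_33 = (0.90)(0.60) − (-0.10)(-0.25) = 0.5150
det(I−A) = Σ_j (I−A)_1j·C_1j = (0.90)(0.4200) + (-0.10)(0.1750) + (-0.30)(0.0000) = 0.3605
adj(I−A) = Cᵀ =
  [ 0.4200   0.0700   0.2100]
  [ 0.1750   0.6300   0.3450]
  [ 0.0000   0.0000   0.5150]
(I − A)⁻¹ = adj(I−A) / det(I−A) ≈
  [   1.1650     0.1942     0.5825]
  [   0.4854     1.7476     0.9570]
  [   0.0000     0.0000     1.4286]
x = (I − A)⁻¹ d = adj(I−A)·d / det(I−A), with det(I−A) = 0.3605:
  x_1 = (0.4200·420 + 0.0700·1000 + 0.2100·300) / 0.3605 = 309.40 / 0.3605 ≈ 858.252
  x_2 = (0.1750·420 + 0.6300·1000 + 0.3450·300) / 0.3605 = 807.00 / 0.3605 ≈ 2238.558
  x_3 = (0.0000·420 + 0.0000·1000 + 0.5150·300) / 0.3605 = 154.50 / 0.3605 ≈ 428.571

x_1 = 858.252, x_2 = 2238.558, x_3 = 428.571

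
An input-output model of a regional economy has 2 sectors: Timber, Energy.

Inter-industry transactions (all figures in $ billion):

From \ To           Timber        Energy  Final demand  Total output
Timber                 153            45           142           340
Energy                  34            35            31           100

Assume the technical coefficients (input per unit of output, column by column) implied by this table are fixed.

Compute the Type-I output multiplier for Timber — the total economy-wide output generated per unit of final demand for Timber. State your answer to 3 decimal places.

m_T = 2.400

Technical coefficients a_ij = z_ij / X_j:
  a_TT = 153/340 = 0.45, a_ET = 34/340 = 0.10
  a_TE = 45/100 = 0.45, a_EE = 35/100 = 0.35
I − A =
  [   0.55    -0.45]
  [  -0.10     0.65]
det(I−A) = (0.55)(0.65) − (-0.45)(-0.10) = 0.3125
adj(I−A) = [[0.65, 0.45], [0.10, 0.55]]
(I − A)⁻¹ = adj(I−A) / det(I−A) ≈
  [   2.0800     1.4400]
  [   0.3200     1.7600]
The output multiplier for sector j is the column-j sum of the Leontief inverse (I − A)⁻¹ = adj(I−A) / det(I−A).
Column T of adj(I−A): (0.65, 0.10); det(I−A) = 0.3125.
m_T = (0.65 + 0.10) / 0.3125 = 0.75 / 0.3125 = 2.400.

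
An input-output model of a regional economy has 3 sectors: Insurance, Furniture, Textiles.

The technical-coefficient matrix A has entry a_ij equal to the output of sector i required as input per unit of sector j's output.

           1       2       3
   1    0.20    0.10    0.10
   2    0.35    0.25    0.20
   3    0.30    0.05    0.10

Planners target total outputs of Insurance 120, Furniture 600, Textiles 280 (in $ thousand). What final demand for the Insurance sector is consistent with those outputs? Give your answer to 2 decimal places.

I − A =
  [   0.80    -0.10    -0.10]
  [  -0.35     0.75    -0.20]
  [  -0.30    -0.05     0.90]
d = (I − A) x:
  d_1 = (+0.80)·120 + (-0.10)·600 + (-0.10)·280 = 8.00
  d_2 = (-0.35)·120 + (+0.75)·600 + (-0.20)·280 = 352.00
  d_3 = (-0.30)·120 + (-0.05)·600 + (+0.90)·280 = 186.00

d_1 = 8.00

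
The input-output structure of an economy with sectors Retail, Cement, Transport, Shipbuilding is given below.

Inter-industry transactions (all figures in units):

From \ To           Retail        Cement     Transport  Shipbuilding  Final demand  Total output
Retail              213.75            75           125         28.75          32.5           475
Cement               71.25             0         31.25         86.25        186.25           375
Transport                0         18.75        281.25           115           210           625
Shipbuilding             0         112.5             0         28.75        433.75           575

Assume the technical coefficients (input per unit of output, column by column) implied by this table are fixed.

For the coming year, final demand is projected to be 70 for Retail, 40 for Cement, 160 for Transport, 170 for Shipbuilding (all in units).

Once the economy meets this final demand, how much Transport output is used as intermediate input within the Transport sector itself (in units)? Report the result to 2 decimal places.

Technical coefficients a_ij = z_ij / X_j:
  a_RR = 213.75/475 = 0.45, a_CR = 71.25/475 = 0.15, a_TR = 0/475 = 0.00, a_SR = 0/475 = 0.00
  a_RC = 75/375 = 0.20, a_CC = 0/375 = 0.00, a_TC = 18.75/375 = 0.05, a_SC = 112.5/375 = 0.30
  a_RT = 125/625 = 0.20, a_CT = 31.25/625 = 0.05, a_TT = 281.25/625 = 0.45, a_ST = 0/625 = 0.00
  a_RS = 28.75/575 = 0.05, a_CS = 86.25/575 = 0.15, a_TS = 115/575 = 0.20, a_SS = 28.75/575 = 0.05
I − A =
  [   0.55    -0.20    -0.20    -0.05]
  [  -0.15     1.00    -0.05    -0.15]
  [   0.00    -0.05     0.55    -0.20]
  [   0.00    -0.30     0.00     0.95]
Compute the cofactors C_ij = (−1)^(i+j)·(3×3 minor ij) of I−A; the adjugate is their transpose:
adj(I−A) = Cᵀ =
  [ 0.492375   0.134250   0.191250   0.087375]
  [ 0.078375   0.287375   0.054625   0.061000]
  [ 0.016125   0.059125   0.467000   0.108500]
  [ 0.024750   0.090750   0.017250   0.283125]
det(I−A) = Σ_j (I−A)_1j·C_1j = (0.55)(0.492375) + (-0.20)(0.078375) + (-0.20)(0.016125) + (-0.05)(0.024750) = 0.25066875
(I − A)⁻¹ = adj(I−A) / det(I−A) ≈
  [   1.9642     0.5356     0.7630     0.3486]
  [   0.3127     1.1464     0.2179     0.2433]
  [   0.0643     0.2359     1.8630     0.4328]
  [   0.0987     0.3620     0.0688     1.1295]
First solve x = (I − A)⁻¹ d = adj(I−A)·d / det(I−A); in particular x_T = (0.016125·70 + 0.059125·40 + 0.467000·160 + 0.108500·170) / 0.25066875 = 96.65875 / 0.25066875 ≈ 385.6035.
Intermediate flow from T to T: z_TT = a_TT · x_T = 0.45 × 96.65875 / 0.25066875 = 43.4964375 / 0.25066875 ≈ 173.52.

z_TT = 173.52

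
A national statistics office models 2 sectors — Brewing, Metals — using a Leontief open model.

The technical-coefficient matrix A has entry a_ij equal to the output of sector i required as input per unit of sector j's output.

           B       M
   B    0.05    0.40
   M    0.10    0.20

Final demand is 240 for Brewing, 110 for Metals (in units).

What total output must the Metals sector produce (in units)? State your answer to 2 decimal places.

I − A =
  [   0.95    -0.40]
  [  -0.10     0.80]
det(I−A) = (0.95)(0.80) − (-0.40)(-0.10) = 0.7200
adj(I−A) = [[0.80, 0.40], [0.10, 0.95]]
(I − A)⁻¹ = adj(I−A) / det(I−A) ≈
  [   1.1111     0.5556]
  [   0.1389     1.3194]
x = (I − A)⁻¹ d = adj(I−A)·d / det(I−A), with det(I−A) = 0.7200:
  x_B = (0.80·240 + 0.40·110) / 0.7200 = 236.00 / 0.7200 ≈ 327.78
  x_M = (0.10·240 + 0.95·110) / 0.7200 = 128.50 / 0.7200 ≈ 178.47

x_M = 178.47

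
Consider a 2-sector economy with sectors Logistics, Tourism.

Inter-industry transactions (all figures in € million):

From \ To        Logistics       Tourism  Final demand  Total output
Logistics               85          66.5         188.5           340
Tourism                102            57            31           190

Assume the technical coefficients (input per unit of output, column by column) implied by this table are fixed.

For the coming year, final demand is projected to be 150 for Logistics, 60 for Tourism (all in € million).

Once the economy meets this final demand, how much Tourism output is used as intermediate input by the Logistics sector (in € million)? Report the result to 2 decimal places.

Technical coefficients a_ij = z_ij / X_j:
  a_LL = 85/340 = 0.25, a_TL = 102/340 = 0.30
  a_LT = 66.5/190 = 0.35, a_TT = 57/190 = 0.30
I − A =
  [   0.75    -0.35]
  [  -0.30     0.70]
det(I−A) = (0.75)(0.70) − (-0.35)(-0.30) = 0.4200
adj(I−A) = [[0.70, 0.35], [0.30, 0.75]]
(I − A)⁻¹ = adj(I−A) / det(I−A) ≈
  [   1.6667     0.8333]
  [   0.7143     1.7857]
First solve x = (I − A)⁻¹ d = adj(I−A)·d / det(I−A); in particular x_L = (0.70·150 + 0.35·60) / 0.4200 = 126.00 / 0.4200 = 300.0000.
Intermediate flow from T to L: z_TL = a_TL · x_L = 0.30 × 126.00 / 0.4200 = 37.80 / 0.4200 = 90.00.

z_TL = 90.00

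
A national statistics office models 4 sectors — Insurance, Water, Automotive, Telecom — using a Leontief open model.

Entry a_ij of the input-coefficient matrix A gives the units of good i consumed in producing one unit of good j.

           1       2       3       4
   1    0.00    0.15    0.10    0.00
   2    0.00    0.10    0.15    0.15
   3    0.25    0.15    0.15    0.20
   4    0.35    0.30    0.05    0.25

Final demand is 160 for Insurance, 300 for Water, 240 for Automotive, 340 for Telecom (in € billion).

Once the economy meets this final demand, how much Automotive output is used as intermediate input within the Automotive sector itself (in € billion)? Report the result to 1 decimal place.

z_33 = 103.5

I − A =
  [   1.00    -0.15    -0.10     0.00]
  [   0.00     0.90    -0.15    -0.15]
  [  -0.25    -0.15     0.85    -0.20]
  [  -0.35    -0.30    -0.05     0.75]
Compute the cofactors C_ij = (−1)^(i+j)·(3×3 minor ij) of I−A; the adjugate is their transpose:
adj(I−A) = Cᵀ =
  [ 0.499500   0.111375   0.081000   0.043875]
  [ 0.085125   0.601750   0.125250   0.153750]
  [ 0.228375   0.211125   0.622125   0.208125]
  [ 0.282375   0.306750   0.129375   0.714375]
det(I−A) = Σ_j (I−A)_1j·C_1j = (1.00)(0.499500) + (-0.15)(0.085125) + (-0.10)(0.228375) + (0.00)(0.282375) = 0.46389375
(I − A)⁻¹ = adj(I−A) / det(I−A) ≈
  [   1.0768     0.2401     0.1746     0.0946]
  [   0.1835     1.2972     0.2700     0.3314]
  [   0.4923     0.4551     1.3411     0.4486]
  [   0.6087     0.6613     0.2789     1.5400]
First solve x = (I − A)⁻¹ d = adj(I−A)·d / det(I−A); in particular x_3 = (0.228375·160 + 0.211125·300 + 0.622125·240 + 0.208125·340) / 0.46389375 = 319.95 / 0.46389375 ≈ 689.705.
Intermediate flow from 3 to 3: z_33 = a_33 · x_3 = 0.15 × 319.95 / 0.46389375 = 47.9925 / 0.46389375 ≈ 103.5.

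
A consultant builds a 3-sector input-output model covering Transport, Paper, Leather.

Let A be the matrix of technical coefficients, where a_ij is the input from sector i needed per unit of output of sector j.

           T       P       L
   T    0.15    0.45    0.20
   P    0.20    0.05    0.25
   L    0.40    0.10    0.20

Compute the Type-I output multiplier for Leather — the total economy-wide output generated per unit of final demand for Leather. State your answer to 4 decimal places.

m_L = 2.9749

I − A =
  [   0.85    -0.45    -0.20]
  [  -0.20     0.95    -0.25]
  [  -0.40    -0.10     0.80]
Cofactors of I−A, C_ij = (−1)^(i+j)·(minor ij) (rows/columns in the sector order above):
  C_11 = (0.95)(0.80) − (-0.25)(-0.10) = 0.7350
  C_12 = −[(-0.20)(0.80) − (-0.25)(-0.40)] = 0.2600
  C_13 = (-0.20)(-0.10) − (0.95)(-0.40) = 0.4000
  C_21 = −[(-0.45)(0.80) − (-0.20)(-0.10)] = 0.3800
  C_22 = (0.85)(0.80) − (-0.20)(-0.40) = 0.6000
  C_23 = −[(0.85)(-0.10) − (-0.45)(-0.40)] = 0.2650
  C_31 = (-0.45)(-0.25) − (-0.20)(0.95) = 0.3025
  C_32 = −[(0.85)(-0.25) − (-0.20)(-0.20)] = 0.2525
  C_33 = (0.85)(0.95) − (-0.45)(-0.20) = 0.7175
det(I−A) = Σ_j (I−A)_1j·C_1j = (0.85)(0.7350) + (-0.45)(0.2600) + (-0.20)(0.4000) = 0.42775
adj(I−A) = Cᵀ =
  [ 0.7350   0.3800   0.3025]
  [ 0.2600   0.6000   0.2525]
  [ 0.4000   0.2650   0.7175]
(I − A)⁻¹ = adj(I−A) / det(I−A) ≈
  [   1.71829     0.88837     0.70719]
  [   0.60783     1.40269     0.59030]
  [   0.93513     0.61952     1.67738]
The output multiplier for sector j is the column-j sum of the Leontief inverse (I − A)⁻¹ = adj(I−A) / det(I−A).
Column L of adj(I−A): (0.3025, 0.2525, 0.7175); det(I−A) = 0.42775.
m_L = (0.3025 + 0.2525 + 0.7175) / 0.42775 = 1.2725 / 0.42775 ≈ 2.9749.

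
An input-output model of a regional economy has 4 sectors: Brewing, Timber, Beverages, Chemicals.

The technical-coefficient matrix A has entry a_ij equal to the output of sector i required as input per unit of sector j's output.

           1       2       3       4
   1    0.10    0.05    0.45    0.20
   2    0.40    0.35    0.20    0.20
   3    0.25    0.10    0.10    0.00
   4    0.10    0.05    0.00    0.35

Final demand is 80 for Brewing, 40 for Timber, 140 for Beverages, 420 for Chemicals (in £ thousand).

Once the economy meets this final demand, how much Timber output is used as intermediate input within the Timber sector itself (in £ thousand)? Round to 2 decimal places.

z_22 = 249.51

I − A =
  [   0.90    -0.05    -0.45    -0.20]
  [  -0.40     0.65    -0.20    -0.20]
  [  -0.25    -0.10     0.90     0.00]
  [  -0.10    -0.05     0.00     0.65]
Compute the cofactors C_ij = (−1)^(i+j)·(3×3 minor ij) of I−A; the adjugate is their transpose:
adj(I−A) = Cᵀ =
  [ 0.358250   0.067500   0.194125   0.131000]
  [ 0.284500   0.435375   0.239000   0.221500]
  [ 0.131125   0.067125   0.340250   0.061000]
  [ 0.077000   0.043875   0.048250   0.396875]
det(I−A) = Σ_j (I−A)_1j·C_1j = (0.90)(0.358250) + (-0.05)(0.284500) + (-0.45)(0.131125) + (-0.20)(0.077000) = 0.23379375
(I − A)⁻¹ = adj(I−A) / det(I−A) ≈
  [   1.5323     0.2887     0.8303     0.5603]
  [   1.2169     1.8622     1.0223     0.9474]
  [   0.5609     0.2871     1.4553     0.2609]
  [   0.3294     0.1877     0.2064     1.6975]
First solve x = (I − A)⁻¹ d = adj(I−A)·d / det(I−A); in particular x_2 = (0.284500·80 + 0.435375·40 + 0.239000·140 + 0.221500·420) / 0.23379375 = 166.665 / 0.23379375 ≈ 712.8719.
Intermediate flow from 2 to 2: z_22 = a_22 · x_2 = 0.35 × 166.665 / 0.23379375 = 58.33275 / 0.23379375 ≈ 249.51.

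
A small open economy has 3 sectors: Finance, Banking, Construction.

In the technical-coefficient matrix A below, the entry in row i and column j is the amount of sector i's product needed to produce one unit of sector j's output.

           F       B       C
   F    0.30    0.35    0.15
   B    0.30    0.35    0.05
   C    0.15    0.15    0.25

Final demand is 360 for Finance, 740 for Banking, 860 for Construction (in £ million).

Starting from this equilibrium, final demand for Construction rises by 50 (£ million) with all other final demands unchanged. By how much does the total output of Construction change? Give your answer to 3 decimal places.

Δx_C = 75.027

I − A =
  [   0.70    -0.35    -0.15]
  [  -0.30     0.65    -0.05]
  [  -0.15    -0.15     0.75]
Cofactors of I−A, C_ij = (−1)^(i+j)·(minor ij) (rows/columns in the sector order above):
  C_11 = (0.65)(0.75) − (-0.05)(-0.15) = 0.4800
  C_12 = −[(-0.30)(0.75) − (-0.05)(-0.15)] = 0.2325
  C_13 = (-0.30)(-0.15) − (0.65)(-0.15) = 0.1425
  C_21 = −[(-0.35)(0.75) − (-0.15)(-0.15)] = 0.2850
  C_22 = (0.70)(0.75) − (-0.15)(-0.15) = 0.5025
  C_23 = −[(0.70)(-0.15) − (-0.35)(-0.15)] = 0.1575
  C_31 = (-0.35)(-0.05) − (-0.15)(0.65) = 0.1150
  C_32 = −[(0.70)(-0.05) − (-0.15)(-0.30)] = 0.0800
  C_33 = (0.70)(0.65) − (-0.35)(-0.30) = 0.3500
det(I−A) = Σ_j (I−A)_1j·C_1j = (0.70)(0.4800) + (-0.35)(0.2325) + (-0.15)(0.1425) = 0.23325
adj(I−A) = Cᵀ =
  [ 0.4800   0.2850   0.1150]
  [ 0.2325   0.5025   0.0800]
  [ 0.1425   0.1575   0.3500]
(I − A)⁻¹ = adj(I−A) / det(I−A) ≈
  [   2.0579     1.2219     0.4930]
  [   0.9968     2.1543     0.3430]
  [   0.6109     0.6752     1.5005]
Δx = (I − A)⁻¹ Δd with Δd having +50 in the Construction component and 0 elsewhere.
So Δx_C = L_CC · (+50), where L_CC = adj(I−A)_CC / det(I−A) = 0.3500 / 0.23325.
Δx_C = 0.3500 × (+50) / 0.23325 = 17.50 / 0.23325 ≈ 75.027.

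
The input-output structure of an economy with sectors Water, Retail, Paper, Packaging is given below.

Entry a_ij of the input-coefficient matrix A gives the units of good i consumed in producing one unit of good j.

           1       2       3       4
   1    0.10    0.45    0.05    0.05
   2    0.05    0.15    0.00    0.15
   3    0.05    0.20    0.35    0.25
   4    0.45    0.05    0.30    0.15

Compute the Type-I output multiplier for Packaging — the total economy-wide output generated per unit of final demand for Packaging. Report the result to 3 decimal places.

I − A =
  [   0.90    -0.45    -0.05    -0.05]
  [  -0.05     0.85     0.00    -0.15]
  [  -0.05    -0.20     0.65    -0.25]
  [  -0.45    -0.05    -0.30     0.85]
Compute the cofactors C_ij = (−1)^(i+j)·(3×3 minor ij) of I−A; the adjugate is their transpose:
adj(I−A) = Cᵀ =
  [ 0.392000   0.228625   0.068750   0.083625]
  [ 0.070000   0.406625   0.046750   0.089625]
  [ 0.154000   0.229625   0.574750   0.218625]
  [ 0.266000   0.226000   0.242000   0.480000]
det(I−A) = Σ_j (I−A)_1j·C_1j = (0.90)(0.392000) + (-0.45)(0.070000) + (-0.05)(0.154000) + (-0.05)(0.266000) = 0.3003
(I − A)⁻¹ = adj(I−A) / det(I−A) ≈
  [   1.3054     0.7613     0.2289     0.2785]
  [   0.2331     1.3541     0.1557     0.2985]
  [   0.5128     0.7647     1.9139     0.7280]
  [   0.8858     0.7526     0.8059     1.5984]
The output multiplier for sector j is the column-j sum of the Leontief inverse (I − A)⁻¹ = adj(I−A) / det(I−A).
Column 4 of adj(I−A): (0.083625, 0.089625, 0.218625, 0.480000); det(I−A) = 0.3003.
m_4 = (0.083625 + 0.089625 + 0.218625 + 0.480000) / 0.3003 = 0.871875 / 0.3003 ≈ 2.903.

m_4 = 2.903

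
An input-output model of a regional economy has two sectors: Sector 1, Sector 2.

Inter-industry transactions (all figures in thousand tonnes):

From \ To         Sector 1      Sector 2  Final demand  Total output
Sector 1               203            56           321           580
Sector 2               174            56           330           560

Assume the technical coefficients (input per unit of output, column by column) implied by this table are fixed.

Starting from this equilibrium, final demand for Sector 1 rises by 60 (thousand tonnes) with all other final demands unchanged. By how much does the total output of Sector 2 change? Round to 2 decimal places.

Δx_2 = 32.43

Technical coefficients a_ij = z_ij / X_j:
  a_11 = 203/580 = 0.35, a_21 = 174/580 = 0.30
  a_12 = 56/560 = 0.10, a_22 = 56/560 = 0.10
I − A =
  [   0.65    -0.10]
  [  -0.30     0.90]
det(I−A) = (0.65)(0.90) − (-0.10)(-0.30) = 0.5550
adj(I−A) = [[0.90, 0.10], [0.30, 0.65]]
(I − A)⁻¹ = adj(I−A) / det(I−A) ≈
  [   1.6216     0.1802]
  [   0.5405     1.1712]
Δx = (I − A)⁻¹ Δd with Δd having +60 in the Sector 1 component and 0 elsewhere.
So Δx_2 = L_21 · (+60), where L_21 = adj(I−A)_21 / det(I−A) = 0.30 / 0.5550.
Δx_2 = 0.30 × (+60) / 0.5550 = 18.00 / 0.5550 ≈ 32.43.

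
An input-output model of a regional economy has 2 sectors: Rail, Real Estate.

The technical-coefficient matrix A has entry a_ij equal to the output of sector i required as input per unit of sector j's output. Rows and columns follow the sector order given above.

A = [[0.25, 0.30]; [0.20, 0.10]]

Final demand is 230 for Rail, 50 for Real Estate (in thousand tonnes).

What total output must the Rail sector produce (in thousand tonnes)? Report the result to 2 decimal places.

x_1 = 360.98

I − A =
  [   0.75    -0.30]
  [  -0.20     0.90]
det(I−A) = (0.75)(0.90) − (-0.30)(-0.20) = 0.6150
adj(I−A) = [[0.90, 0.30], [0.20, 0.75]]
(I − A)⁻¹ = adj(I−A) / det(I−A) ≈
  [   1.4634     0.4878]
  [   0.3252     1.2195]
x = (I − A)⁻¹ d = adj(I−A)·d / det(I−A), with det(I−A) = 0.6150:
  x_1 = (0.90·230 + 0.30·50) / 0.6150 = 222.00 / 0.6150 ≈ 360.98
  x_2 = (0.20·230 + 0.75·50) / 0.6150 = 83.50 / 0.6150 ≈ 135.77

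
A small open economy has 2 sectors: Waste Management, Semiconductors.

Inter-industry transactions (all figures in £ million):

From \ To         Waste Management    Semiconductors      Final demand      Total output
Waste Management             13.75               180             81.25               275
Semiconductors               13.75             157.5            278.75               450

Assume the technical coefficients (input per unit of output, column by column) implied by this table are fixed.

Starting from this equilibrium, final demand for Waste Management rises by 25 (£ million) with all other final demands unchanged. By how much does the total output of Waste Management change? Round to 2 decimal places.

Δx_1 = 27.20

Technical coefficients a_ij = z_ij / X_j:
  a_11 = 13.75/275 = 0.05, a_21 = 13.75/275 = 0.05
  a_12 = 180/450 = 0.40, a_22 = 157.5/450 = 0.35
I − A =
  [   0.95    -0.40]
  [  -0.05     0.65]
det(I−A) = (0.95)(0.65) − (-0.40)(-0.05) = 0.5975
adj(I−A) = [[0.65, 0.40], [0.05, 0.95]]
(I − A)⁻¹ = adj(I−A) / det(I−A) ≈
  [   1.0879     0.6695]
  [   0.0837     1.5900]
Δx = (I − A)⁻¹ Δd with Δd having +25 in the Waste Management component and 0 elsewhere.
So Δx_1 = L_11 · (+25), where L_11 = adj(I−A)_11 / det(I−A) = 0.65 / 0.5975.
Δx_1 = 0.65 × (+25) / 0.5975 = 16.25 / 0.5975 ≈ 27.20.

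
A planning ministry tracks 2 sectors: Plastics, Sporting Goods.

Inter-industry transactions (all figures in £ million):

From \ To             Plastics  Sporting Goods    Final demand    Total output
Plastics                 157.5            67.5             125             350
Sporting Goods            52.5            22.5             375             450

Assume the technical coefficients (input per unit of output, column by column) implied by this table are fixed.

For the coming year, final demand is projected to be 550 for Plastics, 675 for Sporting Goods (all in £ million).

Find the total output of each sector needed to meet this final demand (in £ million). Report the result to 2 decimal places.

Technical coefficients a_ij = z_ij / X_j:
  a_11 = 157.5/350 = 0.45, a_21 = 52.5/350 = 0.15
  a_12 = 67.5/450 = 0.15, a_22 = 22.5/450 = 0.05
I − A =
  [   0.55    -0.15]
  [  -0.15     0.95]
det(I−A) = (0.55)(0.95) − (-0.15)(-0.15) = 0.5000
adj(I−A) = [[0.95, 0.15], [0.15, 0.55]]
(I − A)⁻¹ = adj(I−A) / det(I−A) ≈
  [   1.9000     0.3000]
  [   0.3000     1.1000]
x = (I − A)⁻¹ d = adj(I−A)·d / det(I−A), with det(I−A) = 0.5000:
  x_1 = (0.95·550 + 0.15·675) / 0.5000 = 623.75 / 0.5000 = 1247.50
  x_2 = (0.15·550 + 0.55·675) / 0.5000 = 453.75 / 0.5000 = 907.50

x_1 = 1247.50, x_2 = 907.50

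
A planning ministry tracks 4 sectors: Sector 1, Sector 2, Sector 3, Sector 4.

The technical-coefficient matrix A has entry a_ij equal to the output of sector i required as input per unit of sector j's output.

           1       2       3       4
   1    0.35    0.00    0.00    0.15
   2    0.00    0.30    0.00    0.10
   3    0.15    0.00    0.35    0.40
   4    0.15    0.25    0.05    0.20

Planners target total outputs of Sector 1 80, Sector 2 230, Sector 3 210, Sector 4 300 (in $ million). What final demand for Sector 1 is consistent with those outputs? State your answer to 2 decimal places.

d_1 = 7.00

I − A =
  [   0.65     0.00     0.00    -0.15]
  [   0.00     0.70     0.00    -0.10]
  [  -0.15     0.00     0.65    -0.40]
  [  -0.15    -0.25    -0.05     0.80]
d = (I − A) x:
  d_1 = (+0.65)·80 + (+0.00)·230 + (+0.00)·210 + (-0.15)·300 = 7.00
  d_2 = (+0.00)·80 + (+0.70)·230 + (+0.00)·210 + (-0.10)·300 = 131.00
  d_3 = (-0.15)·80 + (+0.00)·230 + (+0.65)·210 + (-0.40)·300 = 4.50
  d_4 = (-0.15)·80 + (-0.25)·230 + (-0.05)·210 + (+0.80)·300 = 160.00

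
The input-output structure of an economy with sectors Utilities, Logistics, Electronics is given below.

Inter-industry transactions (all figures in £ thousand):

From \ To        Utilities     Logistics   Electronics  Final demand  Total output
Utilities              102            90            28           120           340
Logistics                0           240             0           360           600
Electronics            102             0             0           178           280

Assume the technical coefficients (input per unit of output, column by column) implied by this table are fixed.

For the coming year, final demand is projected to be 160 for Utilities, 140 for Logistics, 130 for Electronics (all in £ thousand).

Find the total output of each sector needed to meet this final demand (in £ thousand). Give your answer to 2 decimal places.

x_1 = 310.45, x_2 = 233.33, x_3 = 223.13

Technical coefficients a_ij = z_ij / X_j:
  a_11 = 102/340 = 0.30, a_21 = 0/340 = 0.00, a_31 = 102/340 = 0.30
  a_12 = 90/600 = 0.15, a_22 = 240/600 = 0.40, a_32 = 0/600 = 0.00
  a_13 = 28/280 = 0.10, a_23 = 0/280 = 0.00, a_33 = 0/280 = 0.00
I − A =
  [   0.70    -0.15    -0.10]
  [   0.00     0.60     0.00]
  [  -0.30     0.00     1.00]
Cofactors of I−A, C_ij = (−1)^(i+j)·(minor ij) (rows/columns in the sector order above):
  C_11 = (0.60)(1.00) − (0.00)(0.00) = 0.6000
  C_12 = −[(0.00)(1.00) − (0.00)(-0.30)] = 0.0000
  C_13 = (0.00)(0.00) − (0.60)(-0.30) = 0.1800
  C_21 = −[(-0.15)(1.00) − (-0.10)(0.00)] = 0.1500
  C_22 = (0.70)(1.00) − (-0.10)(-0.30) = 0.6700
  C_23 = −[(0.70)(0.00) − (-0.15)(-0.30)] = 0.0450
  C_31 = (-0.15)(0.00) − (-0.10)(0.60) = 0.0600
  C_32 = −[(0.70)(0.00) − (-0.10)(0.00)] = 0.0000
  C_33 = (0.70)(0.60) − (-0.15)(0.00) = 0.4200
det(I−A) = Σ_j (I−A)_1j·C_1j = (0.70)(0.6000) + (-0.15)(0.0000) + (-0.10)(0.1800) = 0.4020
adj(I−A) = Cᵀ =
  [ 0.6000   0.1500   0.0600]
  [ 0.0000   0.6700   0.0000]
  [ 0.1800   0.0450   0.4200]
(I − A)⁻¹ = adj(I−A) / det(I−A) ≈
  [   1.4925     0.3731     0.1493]
  [   0.0000     1.6667     0.0000]
  [   0.4478     0.1119     1.0448]
x = (I − A)⁻¹ d = adj(I−A)·d / det(I−A), with det(I−A) = 0.4020:
  x_1 = (0.6000·160 + 0.1500·140 + 0.0600·130) / 0.4020 = 124.80 / 0.4020 ≈ 310.45
  x_2 = (0.0000·160 + 0.6700·140 + 0.0000·130) / 0.4020 = 93.80 / 0.4020 ≈ 233.33
  x_3 = (0.1800·160 + 0.0450·140 + 0.4200·130) / 0.4020 = 89.70 / 0.4020 ≈ 223.13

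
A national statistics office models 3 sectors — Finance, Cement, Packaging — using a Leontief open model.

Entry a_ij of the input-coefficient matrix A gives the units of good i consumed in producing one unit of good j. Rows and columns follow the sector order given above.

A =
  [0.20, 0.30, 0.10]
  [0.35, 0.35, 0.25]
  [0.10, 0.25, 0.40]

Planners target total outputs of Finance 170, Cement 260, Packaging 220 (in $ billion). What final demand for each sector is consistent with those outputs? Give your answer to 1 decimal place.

I − A =
  [   0.80    -0.30    -0.10]
  [  -0.35     0.65    -0.25]
  [  -0.10    -0.25     0.60]
d = (I − A) x:
  d_F = (+0.80)·170 + (-0.30)·260 + (-0.10)·220 = 36.0
  d_C = (-0.35)·170 + (+0.65)·260 + (-0.25)·220 = 54.5
  d_P = (-0.10)·170 + (-0.25)·260 + (+0.60)·220 = 50.0

d_F = 36.0, d_C = 54.5, d_P = 50.0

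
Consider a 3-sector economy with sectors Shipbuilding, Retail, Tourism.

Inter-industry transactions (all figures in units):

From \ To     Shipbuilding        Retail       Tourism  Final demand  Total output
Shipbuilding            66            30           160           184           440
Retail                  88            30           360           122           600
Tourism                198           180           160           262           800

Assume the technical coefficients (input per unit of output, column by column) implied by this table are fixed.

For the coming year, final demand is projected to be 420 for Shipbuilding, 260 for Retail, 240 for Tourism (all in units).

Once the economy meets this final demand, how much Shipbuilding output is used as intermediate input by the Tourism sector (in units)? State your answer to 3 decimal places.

Technical coefficients a_ij = z_ij / X_j:
  a_11 = 66/440 = 0.15, a_21 = 88/440 = 0.20, a_31 = 198/440 = 0.45
  a_12 = 30/600 = 0.05, a_22 = 30/600 = 0.05, a_32 = 180/600 = 0.30
  a_13 = 160/800 = 0.20, a_23 = 360/800 = 0.45, a_33 = 160/800 = 0.20
I − A =
  [   0.85    -0.05    -0.20]
  [  -0.20     0.95    -0.45]
  [  -0.45    -0.30     0.80]
Cofactors of I−A, C_ij = (−1)^(i+j)·(minor ij) (rows/columns in the sector order above):
  C_11 = (0.95)(0.80) − (-0.45)(-0.30) = 0.6250
  C_12 = −[(-0.20)(0.80) − (-0.45)(-0.45)] = 0.3625
  C_13 = (-0.20)(-0.30) − (0.95)(-0.45) = 0.4875
  C_21 = −[(-0.05)(0.80) − (-0.20)(-0.30)] = 0.1000
  C_22 = (0.85)(0.80) − (-0.20)(-0.45) = 0.5900
  C_23 = −[(0.85)(-0.30) − (-0.05)(-0.45)] = 0.2775
  C_31 = (-0.05)(-0.45) − (-0.20)(0.95) = 0.2125
  C_32 = −[(0.85)(-0.45) − (-0.20)(-0.20)] = 0.4225
  C_33 = (0.85)(0.95) − (-0.05)(-0.20) = 0.7975
det(I−A) = Σ_j (I−A)_1j·C_1j = (0.85)(0.6250) + (-0.05)(0.3625) + (-0.20)(0.4875) = 0.415625
adj(I−A) = Cᵀ =
  [ 0.6250   0.1000   0.2125]
  [ 0.3625   0.5900   0.4225]
  [ 0.4875   0.2775   0.7975]
(I − A)⁻¹ = adj(I−A) / det(I−A) ≈
  [   1.5038     0.2406     0.5113]
  [   0.8722     1.4195     1.0165]
  [   1.1729     0.6677     1.9188]
First solve x = (I − A)⁻¹ d = adj(I−A)·d / det(I−A); in particular x_3 = (0.4875·420 + 0.2775·260 + 0.7975·240) / 0.415625 = 468.30 / 0.415625 ≈ 1126.73684.
Intermediate flow from 1 to 3: z_13 = a_13 · x_3 = 0.20 × 468.30 / 0.415625 = 93.66 / 0.415625 ≈ 225.347.

z_13 = 225.347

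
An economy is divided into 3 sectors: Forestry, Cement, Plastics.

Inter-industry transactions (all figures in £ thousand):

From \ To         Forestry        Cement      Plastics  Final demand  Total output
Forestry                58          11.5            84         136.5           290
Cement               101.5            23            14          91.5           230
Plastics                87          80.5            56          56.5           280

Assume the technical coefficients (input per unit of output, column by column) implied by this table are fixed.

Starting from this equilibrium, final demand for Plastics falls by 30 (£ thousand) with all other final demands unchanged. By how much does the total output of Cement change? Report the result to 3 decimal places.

Technical coefficients a_ij = z_ij / X_j:
  a_FF = 58/290 = 0.20, a_CF = 101.5/290 = 0.35, a_PF = 87/290 = 0.30
  a_FC = 11.5/230 = 0.05, a_CC = 23/230 = 0.10, a_PC = 80.5/230 = 0.35
  a_FP = 84/280 = 0.30, a_CP = 14/280 = 0.05, a_PP = 56/280 = 0.20
I − A =
  [   0.80    -0.05    -0.30]
  [  -0.35     0.90    -0.05]
  [  -0.30    -0.35     0.80]
Cofactors of I−A, C_ij = (−1)^(i+j)·(minor ij) (rows/columns in the sector order above):
  C_11 = (0.90)(0.80) − (-0.05)(-0.35) = 0.7025
  C_12 = −[(-0.35)(0.80) − (-0.05)(-0.30)] = 0.2950
  C_13 = (-0.35)(-0.35) − (0.90)(-0.30) = 0.3925
  C_21 = −[(-0.05)(0.80) − (-0.30)(-0.35)] = 0.1450
  C_22 = (0.80)(0.80) − (-0.30)(-0.30) = 0.5500
  C_23 = −[(0.80)(-0.35) − (-0.05)(-0.30)] = 0.2950
  C_31 = (-0.05)(-0.05) − (-0.30)(0.90) = 0.2725
  C_32 = −[(0.80)(-0.05) − (-0.30)(-0.35)] = 0.1450
  C_33 = (0.80)(0.90) − (-0.05)(-0.35) = 0.7025
det(I−A) = Σ_j (I−A)_1j·C_1j = (0.80)(0.7025) + (-0.05)(0.2950) + (-0.30)(0.3925) = 0.4295
adj(I−A) = Cᵀ =
  [ 0.7025   0.1450   0.2725]
  [ 0.2950   0.5500   0.1450]
  [ 0.3925   0.2950   0.7025]
(I − A)⁻¹ = adj(I−A) / det(I−A) ≈
  [   1.6356     0.3376     0.6345]
  [   0.6868     1.2806     0.3376]
  [   0.9139     0.6868     1.6356]
Δx = (I − A)⁻¹ Δd with Δd having -30 in the Plastics component and 0 elsewhere.
So Δx_C = L_CP · (-30), where L_CP = adj(I−A)_CP / det(I−A) = 0.1450 / 0.4295.
Δx_C = 0.1450 × (-30) / 0.4295 = -4.35 / 0.4295 ≈ -10.128.

Δx_C = -10.128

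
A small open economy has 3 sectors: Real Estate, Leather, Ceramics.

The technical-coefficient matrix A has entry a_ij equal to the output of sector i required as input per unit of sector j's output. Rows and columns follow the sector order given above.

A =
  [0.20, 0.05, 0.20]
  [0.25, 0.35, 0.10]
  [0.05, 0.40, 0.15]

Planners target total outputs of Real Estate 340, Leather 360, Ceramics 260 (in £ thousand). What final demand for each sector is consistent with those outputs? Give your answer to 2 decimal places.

I − A =
  [   0.80    -0.05    -0.20]
  [  -0.25     0.65    -0.10]
  [  -0.05    -0.40     0.85]
d = (I − A) x:
  d_R = (+0.80)·340 + (-0.05)·360 + (-0.20)·260 = 202.00
  d_L = (-0.25)·340 + (+0.65)·360 + (-0.10)·260 = 123.00
  d_C = (-0.05)·340 + (-0.40)·360 + (+0.85)·260 = 60.00

d_R = 202.00, d_L = 123.00, d_C = 60.00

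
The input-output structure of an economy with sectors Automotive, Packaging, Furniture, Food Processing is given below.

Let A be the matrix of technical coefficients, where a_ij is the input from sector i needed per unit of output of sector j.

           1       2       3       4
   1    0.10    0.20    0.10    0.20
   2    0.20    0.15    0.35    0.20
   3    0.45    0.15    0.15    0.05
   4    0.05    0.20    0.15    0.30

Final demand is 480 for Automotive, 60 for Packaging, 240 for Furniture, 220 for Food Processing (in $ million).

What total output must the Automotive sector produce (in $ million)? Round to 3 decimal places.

I − A =
  [   0.90    -0.20    -0.10    -0.20]
  [  -0.20     0.85    -0.35    -0.20]
  [  -0.45    -0.15     0.85    -0.05]
  [  -0.05    -0.20    -0.15     0.70]
Compute the cofactors C_ij = (−1)^(i+j)·(3×3 minor ij) of I−A; the adjugate is their transpose:
adj(I−A) = Cᵀ =
  [ 0.420625   0.167500   0.150000   0.178750]
  [ 0.250625   0.475000   0.265000   0.226250]
  [ 0.276375   0.183500   0.453000   0.163750]
  [ 0.160875   0.187000   0.183500   0.496250]
det(I−A) = Σ_j (I−A)_1j·C_1j = (0.90)(0.420625) + (-0.20)(0.250625) + (-0.10)(0.276375) + (-0.20)(0.160875) = 0.268625
(I − A)⁻¹ = adj(I−A) / det(I−A) ≈
  [   1.5658     0.6235     0.5584     0.6654]
  [   0.9330     1.7683     0.9865     0.8423]
  [   1.0289     0.6831     1.6864     0.6096]
  [   0.5989     0.6961     0.6831     1.8474]
x = (I − A)⁻¹ d = adj(I−A)·d / det(I−A), with det(I−A) = 0.268625:
  x_1 = (0.420625·480 + 0.167500·60 + 0.150000·240 + 0.178750·220) / 0.268625 = 287.275 / 0.268625 ≈ 1069.428
  x_2 = (0.250625·480 + 0.475000·60 + 0.265000·240 + 0.226250·220) / 0.268625 = 262.175 / 0.268625 ≈ 975.989
  x_3 = (0.276375·480 + 0.183500·60 + 0.453000·240 + 0.163750·220) / 0.268625 = 288.415 / 0.268625 ≈ 1073.671
  x_4 = (0.160875·480 + 0.187000·60 + 0.183500·240 + 0.496250·220) / 0.268625 = 241.655 / 0.268625 ≈ 899.600

x_1 = 1069.428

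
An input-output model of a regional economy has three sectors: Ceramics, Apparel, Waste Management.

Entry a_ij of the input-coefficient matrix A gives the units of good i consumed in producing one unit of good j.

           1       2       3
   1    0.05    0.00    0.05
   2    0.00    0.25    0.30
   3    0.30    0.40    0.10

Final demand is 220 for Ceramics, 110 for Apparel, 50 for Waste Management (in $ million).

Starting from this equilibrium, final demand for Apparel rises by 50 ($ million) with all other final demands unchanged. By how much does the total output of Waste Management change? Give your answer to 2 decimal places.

I − A =
  [   0.95     0.00    -0.05]
  [   0.00     0.75    -0.30]
  [  -0.30    -0.40     0.90]
Cofactors of I−A, C_ij = (−1)^(i+j)·(minor ij) (rows/columns in the sector order above):
  C_11 = (0.75)(0.90) − (-0.30)(-0.40) = 0.5550
  C_12 = −[(0.00)(0.90) − (-0.30)(-0.30)] = 0.0900
  C_13 = (0.00)(-0.40) − (0.75)(-0.30) = 0.2250
  C_21 = −[(0.00)(0.90) − (-0.05)(-0.40)] = 0.0200
  C_22 = (0.95)(0.90) − (-0.05)(-0.30) = 0.8400
  C_23 = −[(0.95)(-0.40) − (0.00)(-0.30)] = 0.3800
  C_31 = (0.00)(-0.30) − (-0.05)(0.75) = 0.0375
  C_32 = −[(0.95)(-0.30) − (-0.05)(0.00)] = 0.2850
  C_33 = (0.95)(0.75) − (0.00)(0.00) = 0.7125
det(I−A) = Σ_j (I−A)_1j·C_1j = (0.95)(0.5550) + (0.00)(0.0900) + (-0.05)(0.2250) = 0.5160
adj(I−A) = Cᵀ =
  [ 0.5550   0.0200   0.0375]
  [ 0.0900   0.8400   0.2850]
  [ 0.2250   0.3800   0.7125]
(I − A)⁻¹ = adj(I−A) / det(I−A) ≈
  [   1.0756     0.0388     0.0727]
  [   0.1744     1.6279     0.5523]
  [   0.4360     0.7364     1.3808]
Δx = (I − A)⁻¹ Δd with Δd having +50 in the Apparel component and 0 elsewhere.
So Δx_3 = L_32 · (+50), where L_32 = adj(I−A)_32 / det(I−A) = 0.3800 / 0.5160.
Δx_3 = 0.3800 × (+50) / 0.5160 = 19.00 / 0.5160 ≈ 36.82.

Δx_3 = 36.82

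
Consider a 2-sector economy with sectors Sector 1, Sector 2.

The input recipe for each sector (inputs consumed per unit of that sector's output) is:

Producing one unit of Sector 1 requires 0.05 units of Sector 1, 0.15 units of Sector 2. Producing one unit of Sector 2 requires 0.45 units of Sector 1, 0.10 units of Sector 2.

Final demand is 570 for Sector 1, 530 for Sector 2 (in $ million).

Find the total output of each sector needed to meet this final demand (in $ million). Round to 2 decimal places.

I − A =
  [   0.95    -0.45]
  [  -0.15     0.90]
det(I−A) = (0.95)(0.90) − (-0.45)(-0.15) = 0.7875
adj(I−A) = [[0.90, 0.45], [0.15, 0.95]]
(I − A)⁻¹ = adj(I−A) / det(I−A) ≈
  [   1.1429     0.5714]
  [   0.1905     1.2063]
x = (I − A)⁻¹ d = adj(I−A)·d / det(I−A), with det(I−A) = 0.7875:
  x_1 = (0.90·570 + 0.45·530) / 0.7875 = 751.50 / 0.7875 ≈ 954.29
  x_2 = (0.15·570 + 0.95·530) / 0.7875 = 589.00 / 0.7875 ≈ 747.94

x_1 = 954.29, x_2 = 747.94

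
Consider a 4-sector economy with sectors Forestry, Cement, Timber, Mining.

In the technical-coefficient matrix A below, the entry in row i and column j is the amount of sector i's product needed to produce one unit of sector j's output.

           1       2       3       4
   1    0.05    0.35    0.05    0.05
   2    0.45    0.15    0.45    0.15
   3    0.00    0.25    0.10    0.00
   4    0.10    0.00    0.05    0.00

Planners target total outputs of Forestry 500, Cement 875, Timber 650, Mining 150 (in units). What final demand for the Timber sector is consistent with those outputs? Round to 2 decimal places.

I − A =
  [   0.95    -0.35    -0.05    -0.05]
  [  -0.45     0.85    -0.45    -0.15]
  [   0.00    -0.25     0.90     0.00]
  [  -0.10     0.00    -0.05     1.00]
d = (I − A) x:
  d_1 = (+0.95)·500 + (-0.35)·875 + (-0.05)·650 + (-0.05)·150 = 128.75
  d_2 = (-0.45)·500 + (+0.85)·875 + (-0.45)·650 + (-0.15)·150 = 203.75
  d_3 = (+0.00)·500 + (-0.25)·875 + (+0.90)·650 + (+0.00)·150 = 366.25
  d_4 = (-0.10)·500 + (+0.00)·875 + (-0.05)·650 + (+1.00)·150 = 67.50

d_3 = 366.25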